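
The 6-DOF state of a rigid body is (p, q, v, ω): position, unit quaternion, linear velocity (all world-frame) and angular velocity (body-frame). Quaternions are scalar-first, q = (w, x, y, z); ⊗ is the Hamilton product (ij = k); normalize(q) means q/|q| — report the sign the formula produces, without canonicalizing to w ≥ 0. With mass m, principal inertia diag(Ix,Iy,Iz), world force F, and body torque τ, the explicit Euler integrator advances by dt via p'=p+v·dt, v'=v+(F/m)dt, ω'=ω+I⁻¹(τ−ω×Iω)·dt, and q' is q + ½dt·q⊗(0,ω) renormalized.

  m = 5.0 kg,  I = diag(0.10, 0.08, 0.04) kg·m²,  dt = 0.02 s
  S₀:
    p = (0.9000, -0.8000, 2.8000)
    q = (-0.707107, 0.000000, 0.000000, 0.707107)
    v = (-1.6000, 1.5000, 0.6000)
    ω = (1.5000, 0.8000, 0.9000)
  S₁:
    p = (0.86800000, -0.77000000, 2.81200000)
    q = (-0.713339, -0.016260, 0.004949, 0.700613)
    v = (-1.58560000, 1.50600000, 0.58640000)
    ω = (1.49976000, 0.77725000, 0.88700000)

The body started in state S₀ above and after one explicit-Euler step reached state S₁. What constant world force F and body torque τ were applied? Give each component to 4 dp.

velocity change Δv = (0.01440000, 0.00600000, -0.01360000)
m·(v₁−v₀)/dt = (3.6000, 1.5000, -3.4000)
Δω = ω₁−ω₀ = (-0.00024000, -0.02275000, -0.01300000)
τ = I·(Δω/dt) + ω₀×(Iω₀) = (-0.0300, -0.0100, -0.0500)

F = (3.6000, 1.5000, -3.4000)
τ = (-0.0300, -0.0100, -0.0500)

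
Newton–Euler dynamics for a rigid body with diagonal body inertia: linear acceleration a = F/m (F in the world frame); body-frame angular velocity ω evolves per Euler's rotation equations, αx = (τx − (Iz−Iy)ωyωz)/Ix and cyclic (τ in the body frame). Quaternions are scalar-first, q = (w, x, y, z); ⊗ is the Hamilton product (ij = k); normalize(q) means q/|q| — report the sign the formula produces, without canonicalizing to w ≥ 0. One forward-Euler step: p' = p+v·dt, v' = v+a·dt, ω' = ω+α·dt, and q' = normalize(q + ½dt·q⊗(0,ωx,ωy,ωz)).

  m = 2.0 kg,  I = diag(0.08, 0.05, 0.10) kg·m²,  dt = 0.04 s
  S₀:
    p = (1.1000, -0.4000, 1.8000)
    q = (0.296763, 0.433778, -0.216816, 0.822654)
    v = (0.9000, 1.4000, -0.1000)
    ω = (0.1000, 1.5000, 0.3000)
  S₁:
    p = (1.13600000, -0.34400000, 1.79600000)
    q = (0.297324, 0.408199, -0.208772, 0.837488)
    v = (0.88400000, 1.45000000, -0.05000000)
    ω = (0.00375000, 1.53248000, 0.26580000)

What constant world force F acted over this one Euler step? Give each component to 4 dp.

v₁ − v₀ = (-0.01600000, 0.05000000, 0.05000000)
m·(v₁−v₀)/dt = (-0.8000, 2.5000, 2.5000)

F = (-0.8000, 2.5000, 2.5000)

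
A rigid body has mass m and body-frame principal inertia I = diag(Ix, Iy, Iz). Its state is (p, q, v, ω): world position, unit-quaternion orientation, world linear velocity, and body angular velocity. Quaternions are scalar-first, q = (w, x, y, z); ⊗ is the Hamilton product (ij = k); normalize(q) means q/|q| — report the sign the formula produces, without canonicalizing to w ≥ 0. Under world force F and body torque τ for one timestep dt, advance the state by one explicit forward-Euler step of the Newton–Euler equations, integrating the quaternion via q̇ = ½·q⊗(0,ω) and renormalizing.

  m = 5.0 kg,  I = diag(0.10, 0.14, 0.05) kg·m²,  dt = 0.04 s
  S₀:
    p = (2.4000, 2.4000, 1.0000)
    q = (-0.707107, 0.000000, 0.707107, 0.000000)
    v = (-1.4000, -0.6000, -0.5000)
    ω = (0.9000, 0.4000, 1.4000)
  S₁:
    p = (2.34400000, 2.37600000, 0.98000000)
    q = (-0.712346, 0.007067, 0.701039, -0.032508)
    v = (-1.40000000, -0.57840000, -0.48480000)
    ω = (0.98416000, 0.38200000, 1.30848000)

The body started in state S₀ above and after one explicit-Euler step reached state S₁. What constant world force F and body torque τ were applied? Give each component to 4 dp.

F = (0.0000, 2.7000, 1.9000)
τ = (0.1600, 0.0000, -0.1000)

v₁ − v₀ = (0.00000000, 0.02160000, 0.01520000)
m·(v₁−v₀)/dt = (0.0000, 2.7000, 1.9000)
rate change Δω = (0.08416000, -0.01800000, -0.09152000)
precession coupling = (-0.0504, 0.0630, 0.0144)
I·α + gyro = (0.1600, 0.0000, -0.1000)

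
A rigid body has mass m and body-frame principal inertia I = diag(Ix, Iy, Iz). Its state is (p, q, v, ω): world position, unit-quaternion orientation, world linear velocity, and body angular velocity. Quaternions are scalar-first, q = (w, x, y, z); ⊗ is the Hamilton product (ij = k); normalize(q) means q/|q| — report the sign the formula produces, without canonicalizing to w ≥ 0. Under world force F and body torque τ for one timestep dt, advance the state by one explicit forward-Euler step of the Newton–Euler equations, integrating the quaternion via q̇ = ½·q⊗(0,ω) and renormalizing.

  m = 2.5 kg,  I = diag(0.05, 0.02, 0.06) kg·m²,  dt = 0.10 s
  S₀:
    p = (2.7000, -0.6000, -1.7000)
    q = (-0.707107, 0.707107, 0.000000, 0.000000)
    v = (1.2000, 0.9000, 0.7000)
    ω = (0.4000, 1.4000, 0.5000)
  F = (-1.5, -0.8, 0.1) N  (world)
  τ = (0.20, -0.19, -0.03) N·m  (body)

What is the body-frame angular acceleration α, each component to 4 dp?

precession coupling ω×(Iω) = (0.0280, -0.0020, -0.0168)
angular accel α = (3.4400, -9.4000, -0.2200)

α = (3.4400, -9.4000, -0.2200)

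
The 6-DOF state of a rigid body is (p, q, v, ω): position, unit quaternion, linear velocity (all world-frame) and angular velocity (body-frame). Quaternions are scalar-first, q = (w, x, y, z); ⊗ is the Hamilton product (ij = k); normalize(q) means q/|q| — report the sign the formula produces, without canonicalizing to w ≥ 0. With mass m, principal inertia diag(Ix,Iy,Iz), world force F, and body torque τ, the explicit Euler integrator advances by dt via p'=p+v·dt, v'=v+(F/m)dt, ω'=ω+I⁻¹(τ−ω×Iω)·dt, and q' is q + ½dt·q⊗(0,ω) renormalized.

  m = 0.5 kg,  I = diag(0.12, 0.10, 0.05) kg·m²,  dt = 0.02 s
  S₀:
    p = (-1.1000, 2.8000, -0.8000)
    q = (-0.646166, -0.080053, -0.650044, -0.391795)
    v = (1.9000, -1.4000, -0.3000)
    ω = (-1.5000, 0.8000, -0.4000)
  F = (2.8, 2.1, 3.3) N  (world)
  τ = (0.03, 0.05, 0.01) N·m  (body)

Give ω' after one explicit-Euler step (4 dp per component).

ω' = (-1.4977, 0.8016, -0.4056)

gyro term ω×Iω = (0.0160, 0.0420, 0.0240)
(τ − ω×Iω)/I = (0.1167, 0.0800, -0.2800)
ω' = ω + α·dt = (-1.4977, 0.8016, -0.4056)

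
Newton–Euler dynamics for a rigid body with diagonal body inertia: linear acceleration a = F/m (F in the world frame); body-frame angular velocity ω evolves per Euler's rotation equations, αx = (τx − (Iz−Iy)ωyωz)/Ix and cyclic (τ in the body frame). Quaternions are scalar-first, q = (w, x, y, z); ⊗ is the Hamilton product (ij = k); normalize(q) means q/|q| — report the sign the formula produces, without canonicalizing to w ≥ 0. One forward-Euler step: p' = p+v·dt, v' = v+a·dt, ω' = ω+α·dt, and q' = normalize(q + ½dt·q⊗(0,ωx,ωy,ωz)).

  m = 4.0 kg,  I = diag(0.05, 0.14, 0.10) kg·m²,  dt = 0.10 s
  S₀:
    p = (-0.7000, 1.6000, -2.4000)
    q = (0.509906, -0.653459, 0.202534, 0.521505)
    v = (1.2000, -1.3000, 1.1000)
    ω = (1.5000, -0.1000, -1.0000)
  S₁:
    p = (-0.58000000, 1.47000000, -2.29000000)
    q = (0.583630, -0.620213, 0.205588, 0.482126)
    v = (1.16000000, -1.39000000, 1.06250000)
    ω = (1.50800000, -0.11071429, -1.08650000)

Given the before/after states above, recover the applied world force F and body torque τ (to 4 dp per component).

F = (-1.6000, -3.6000, -1.5000)
τ = (0.0000, 0.0600, -0.1000)

v₁ − v₀ = (-0.04000000, -0.09000000, -0.03750000)
m·(v₁−v₀)/dt = (-1.6000, -3.6000, -1.5000)
ω₁ − ω₀ = (0.00800000, -0.01071429, -0.08650000)
gyro term ω₀×Iω₀ = (-0.0040, 0.0750, -0.0135)
τ = I·(Δω/dt) + ω₀×(Iω₀) = (0.0000, 0.0600, -0.1000)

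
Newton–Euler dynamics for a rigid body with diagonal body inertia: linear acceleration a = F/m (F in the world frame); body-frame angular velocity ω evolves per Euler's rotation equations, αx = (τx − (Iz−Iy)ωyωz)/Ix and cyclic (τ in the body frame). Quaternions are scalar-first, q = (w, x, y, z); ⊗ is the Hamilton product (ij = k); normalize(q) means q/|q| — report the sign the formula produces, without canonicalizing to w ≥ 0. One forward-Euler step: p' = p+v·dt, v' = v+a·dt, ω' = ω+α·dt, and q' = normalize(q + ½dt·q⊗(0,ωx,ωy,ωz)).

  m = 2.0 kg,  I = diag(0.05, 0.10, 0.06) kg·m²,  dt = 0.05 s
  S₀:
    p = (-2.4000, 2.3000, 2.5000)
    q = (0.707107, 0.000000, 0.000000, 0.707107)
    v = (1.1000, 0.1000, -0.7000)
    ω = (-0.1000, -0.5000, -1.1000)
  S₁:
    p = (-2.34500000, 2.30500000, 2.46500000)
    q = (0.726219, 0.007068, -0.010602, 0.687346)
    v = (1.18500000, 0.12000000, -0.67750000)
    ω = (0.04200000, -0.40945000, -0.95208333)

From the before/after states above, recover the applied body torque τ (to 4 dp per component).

τ = (0.1200, 0.1800, 0.1800)

Δω = ω₁−ω₀ = (0.14200000, 0.09055000, 0.14791667)
precession coupling = (-0.0220, -0.0011, 0.0025)
I·α + gyro = (0.1200, 0.1800, 0.1800)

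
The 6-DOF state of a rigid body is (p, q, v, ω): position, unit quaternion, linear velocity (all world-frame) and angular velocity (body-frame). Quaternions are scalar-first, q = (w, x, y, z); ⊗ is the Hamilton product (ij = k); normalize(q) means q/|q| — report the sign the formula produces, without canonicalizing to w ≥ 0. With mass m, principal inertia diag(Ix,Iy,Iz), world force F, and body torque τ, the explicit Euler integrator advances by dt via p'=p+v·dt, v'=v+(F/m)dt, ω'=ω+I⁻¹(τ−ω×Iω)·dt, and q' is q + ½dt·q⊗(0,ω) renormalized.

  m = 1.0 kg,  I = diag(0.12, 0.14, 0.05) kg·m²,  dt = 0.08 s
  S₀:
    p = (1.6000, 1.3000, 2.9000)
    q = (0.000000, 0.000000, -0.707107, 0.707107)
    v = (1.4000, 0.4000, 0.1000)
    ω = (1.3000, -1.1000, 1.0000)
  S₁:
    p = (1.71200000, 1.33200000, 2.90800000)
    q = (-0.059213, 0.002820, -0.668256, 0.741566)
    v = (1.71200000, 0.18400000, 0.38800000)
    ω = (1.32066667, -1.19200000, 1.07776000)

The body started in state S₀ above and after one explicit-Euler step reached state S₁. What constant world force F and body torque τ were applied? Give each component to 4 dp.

Δω = ω₁−ω₀ = (0.02066667, -0.09200000, 0.07776000)
I·α + gyro = (0.1300, -0.0700, 0.0200)
Δv = v₁−v₀ = (0.31200000, -0.21600000, 0.28800000)
F = m·Δv/dt = (3.9000, -2.7000, 3.6000)

F = (3.9000, -2.7000, 3.6000)
τ = (0.1300, -0.0700, 0.0200)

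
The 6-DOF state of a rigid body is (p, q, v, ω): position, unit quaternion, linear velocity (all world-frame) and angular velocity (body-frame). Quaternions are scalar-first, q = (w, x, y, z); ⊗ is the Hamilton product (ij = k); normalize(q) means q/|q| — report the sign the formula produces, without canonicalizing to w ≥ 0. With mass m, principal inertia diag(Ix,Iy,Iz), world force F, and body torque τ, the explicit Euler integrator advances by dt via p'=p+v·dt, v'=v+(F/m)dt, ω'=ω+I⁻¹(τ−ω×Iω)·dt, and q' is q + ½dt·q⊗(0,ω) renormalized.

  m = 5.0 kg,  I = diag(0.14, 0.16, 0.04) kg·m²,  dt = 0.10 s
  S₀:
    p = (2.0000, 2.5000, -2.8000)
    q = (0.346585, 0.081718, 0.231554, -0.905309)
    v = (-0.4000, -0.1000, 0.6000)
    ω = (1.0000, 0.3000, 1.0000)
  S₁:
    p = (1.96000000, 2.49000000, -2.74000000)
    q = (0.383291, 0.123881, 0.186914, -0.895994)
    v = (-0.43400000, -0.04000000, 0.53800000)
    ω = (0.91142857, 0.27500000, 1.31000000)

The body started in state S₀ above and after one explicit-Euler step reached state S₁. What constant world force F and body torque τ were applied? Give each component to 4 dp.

rate change Δω = (-0.08857143, -0.02500000, 0.31000000)
applied torque τ = (-0.1600, 0.0600, 0.1300)
v₁ − v₀ = (-0.03400000, 0.06000000, -0.06200000)
m·(v₁−v₀)/dt = (-1.7000, 3.0000, -3.1000)

F = (-1.7000, 3.0000, -3.1000)
τ = (-0.1600, 0.0600, 0.1300)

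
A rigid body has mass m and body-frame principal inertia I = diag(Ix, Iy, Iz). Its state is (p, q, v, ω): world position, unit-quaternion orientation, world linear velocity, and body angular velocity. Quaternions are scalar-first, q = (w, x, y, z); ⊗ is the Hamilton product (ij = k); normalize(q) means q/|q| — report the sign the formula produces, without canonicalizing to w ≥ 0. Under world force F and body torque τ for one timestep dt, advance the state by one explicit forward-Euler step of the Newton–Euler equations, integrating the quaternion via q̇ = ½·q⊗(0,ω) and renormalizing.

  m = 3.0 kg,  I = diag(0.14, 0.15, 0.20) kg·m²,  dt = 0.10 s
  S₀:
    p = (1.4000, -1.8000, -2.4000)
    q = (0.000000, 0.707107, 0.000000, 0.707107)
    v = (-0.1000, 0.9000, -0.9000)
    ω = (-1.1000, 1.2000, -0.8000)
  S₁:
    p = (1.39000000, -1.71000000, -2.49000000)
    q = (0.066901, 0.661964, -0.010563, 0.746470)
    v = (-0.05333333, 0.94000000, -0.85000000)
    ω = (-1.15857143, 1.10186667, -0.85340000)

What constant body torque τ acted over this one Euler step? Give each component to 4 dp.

τ = (-0.1300, -0.2000, -0.1200)

ω₁ − ω₀ = (-0.05857143, -0.09813333, -0.05340000)
ω₀×(Iω₀) = (-0.0480, -0.0528, -0.0132)
applied torque τ = (-0.1300, -0.2000, -0.1200)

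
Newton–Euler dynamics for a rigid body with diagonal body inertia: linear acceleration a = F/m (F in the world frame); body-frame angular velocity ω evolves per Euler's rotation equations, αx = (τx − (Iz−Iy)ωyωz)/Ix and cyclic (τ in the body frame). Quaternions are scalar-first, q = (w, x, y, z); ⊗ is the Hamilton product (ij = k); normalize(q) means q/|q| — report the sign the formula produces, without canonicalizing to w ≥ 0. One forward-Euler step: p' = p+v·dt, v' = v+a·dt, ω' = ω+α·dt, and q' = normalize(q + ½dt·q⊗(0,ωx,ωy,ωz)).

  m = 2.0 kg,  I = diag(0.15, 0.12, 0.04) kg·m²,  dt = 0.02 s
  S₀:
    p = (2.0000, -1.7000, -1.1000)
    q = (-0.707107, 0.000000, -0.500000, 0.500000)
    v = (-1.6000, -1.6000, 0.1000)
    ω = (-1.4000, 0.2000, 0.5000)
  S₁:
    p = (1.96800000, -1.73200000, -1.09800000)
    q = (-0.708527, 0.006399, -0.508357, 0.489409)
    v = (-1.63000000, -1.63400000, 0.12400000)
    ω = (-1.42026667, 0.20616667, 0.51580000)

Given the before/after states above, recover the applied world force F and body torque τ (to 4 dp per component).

F = (-3.0000, -3.4000, 2.4000)
τ = (-0.1600, -0.0400, 0.0400)

Δv = v₁−v₀ = (-0.03000000, -0.03400000, 0.02400000)
F = m·Δv/dt = (-3.0000, -3.4000, 2.4000)
ω₁ − ω₀ = (-0.02026667, 0.00616667, 0.01580000)
applied torque τ = (-0.1600, -0.0400, 0.0400)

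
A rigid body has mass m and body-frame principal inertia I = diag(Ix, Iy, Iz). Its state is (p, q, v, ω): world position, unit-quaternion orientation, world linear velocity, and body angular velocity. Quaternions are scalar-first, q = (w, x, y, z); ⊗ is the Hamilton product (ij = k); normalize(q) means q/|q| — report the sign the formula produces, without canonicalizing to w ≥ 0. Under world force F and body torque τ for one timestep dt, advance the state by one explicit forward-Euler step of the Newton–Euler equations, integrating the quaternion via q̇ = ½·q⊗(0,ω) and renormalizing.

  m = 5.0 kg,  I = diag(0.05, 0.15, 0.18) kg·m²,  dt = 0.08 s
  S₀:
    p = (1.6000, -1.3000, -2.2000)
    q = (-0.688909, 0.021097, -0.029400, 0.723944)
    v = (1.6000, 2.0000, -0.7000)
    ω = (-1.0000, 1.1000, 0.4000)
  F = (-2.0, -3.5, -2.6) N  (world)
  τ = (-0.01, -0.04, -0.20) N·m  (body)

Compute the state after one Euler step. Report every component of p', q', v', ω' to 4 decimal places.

p' = (1.7280, -1.1400, -2.2560)
q' = (-0.6970, 0.0163, -0.0888, 0.7113)
v' = (1.5680, 1.9440, -0.7416)
ω' = (-1.0371, 1.0509, 0.3600)

linear accel F/m = (-0.4000, -0.7000, -0.5200)
p' = p + v·dt = (1.7280, -1.1400, -2.2560)
v + (F/m)dt = (1.5680, 1.9440, -0.7416)
α = I⁻¹(τ − ω×Iω) = (-0.4640, -0.6133, -0.5000)
ω' = ω + α·dt = (-1.0371, 1.0509, 0.3600)
Hamilton product q⊗(0,ω) = (-0.2361406, -0.1191894, -1.4901827, -0.2817569)
updated quaternion q' = (-0.6970, 0.0163, -0.0888, 0.7113)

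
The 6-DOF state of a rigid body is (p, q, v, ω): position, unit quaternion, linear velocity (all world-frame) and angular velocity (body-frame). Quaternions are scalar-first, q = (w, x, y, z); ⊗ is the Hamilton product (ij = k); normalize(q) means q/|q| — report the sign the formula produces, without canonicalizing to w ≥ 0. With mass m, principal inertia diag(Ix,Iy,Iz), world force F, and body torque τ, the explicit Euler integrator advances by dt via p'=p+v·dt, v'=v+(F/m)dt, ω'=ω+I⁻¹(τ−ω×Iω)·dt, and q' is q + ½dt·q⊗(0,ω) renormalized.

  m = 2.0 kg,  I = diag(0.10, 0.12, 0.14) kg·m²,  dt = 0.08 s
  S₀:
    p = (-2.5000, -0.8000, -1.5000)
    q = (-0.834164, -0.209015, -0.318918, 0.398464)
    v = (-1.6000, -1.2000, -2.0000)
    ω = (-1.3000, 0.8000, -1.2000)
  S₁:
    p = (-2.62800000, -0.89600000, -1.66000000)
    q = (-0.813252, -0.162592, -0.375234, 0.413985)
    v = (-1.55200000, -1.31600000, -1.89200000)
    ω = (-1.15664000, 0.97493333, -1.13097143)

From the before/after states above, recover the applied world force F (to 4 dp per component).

F = (1.2000, -2.9000, 2.7000)

velocity change Δv = (0.04800000, -0.11600000, 0.10800000)
F = m·Δv/dt = (1.2000, -2.9000, 2.7000)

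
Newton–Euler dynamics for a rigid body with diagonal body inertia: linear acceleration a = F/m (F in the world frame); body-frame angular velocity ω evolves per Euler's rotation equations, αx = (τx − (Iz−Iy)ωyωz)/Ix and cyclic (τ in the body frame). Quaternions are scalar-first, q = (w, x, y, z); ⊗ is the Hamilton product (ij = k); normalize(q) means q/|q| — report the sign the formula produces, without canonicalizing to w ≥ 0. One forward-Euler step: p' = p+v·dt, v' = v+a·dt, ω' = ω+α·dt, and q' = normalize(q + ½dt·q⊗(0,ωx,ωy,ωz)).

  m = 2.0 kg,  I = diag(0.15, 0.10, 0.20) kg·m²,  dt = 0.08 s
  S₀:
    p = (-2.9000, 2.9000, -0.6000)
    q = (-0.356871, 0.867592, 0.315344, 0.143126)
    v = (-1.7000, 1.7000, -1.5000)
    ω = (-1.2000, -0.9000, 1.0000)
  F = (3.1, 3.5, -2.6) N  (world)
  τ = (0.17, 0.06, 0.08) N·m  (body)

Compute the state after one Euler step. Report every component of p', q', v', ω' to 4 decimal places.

angular accel α = (1.7333, 0.0000, 0.6700)
new body rate ω' = (-1.0613, -0.9000, 1.0536)
Hamilton product q⊗(0,ω) = (1.1817940, 0.8724026, -0.7181593, -0.7592910)
updated quaternion q' = (-0.3088, 0.9002, 0.2859, 0.1125)
new position p' = (-3.0360, 3.0360, -0.7200)
v' = v + a·dt = (-1.5760, 1.8400, -1.6040)

p' = (-3.0360, 3.0360, -0.7200)
q' = (-0.3088, 0.9002, 0.2859, 0.1125)
v' = (-1.5760, 1.8400, -1.6040)
ω' = (-1.0613, -0.9000, 1.0536)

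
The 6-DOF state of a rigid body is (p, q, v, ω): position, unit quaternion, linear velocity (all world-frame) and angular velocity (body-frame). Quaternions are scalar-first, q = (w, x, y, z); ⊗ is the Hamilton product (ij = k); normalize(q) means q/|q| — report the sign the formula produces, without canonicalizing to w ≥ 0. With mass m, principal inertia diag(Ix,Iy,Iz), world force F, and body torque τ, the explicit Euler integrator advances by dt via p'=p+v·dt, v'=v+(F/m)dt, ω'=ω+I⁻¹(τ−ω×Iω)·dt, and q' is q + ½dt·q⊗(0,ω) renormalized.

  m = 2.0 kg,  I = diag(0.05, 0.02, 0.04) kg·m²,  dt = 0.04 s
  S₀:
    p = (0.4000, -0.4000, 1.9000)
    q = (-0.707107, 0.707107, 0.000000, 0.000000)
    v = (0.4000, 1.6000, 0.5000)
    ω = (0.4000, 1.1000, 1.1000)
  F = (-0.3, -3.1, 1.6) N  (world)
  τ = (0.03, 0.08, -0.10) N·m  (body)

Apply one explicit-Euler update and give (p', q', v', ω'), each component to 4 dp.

(τ − ω×Iω)/I = (0.1160, 3.7800, -2.1700)
ω' = ω + α·dt = (0.4046, 1.2512, 1.0132)
q⊗(0,ω) = (-0.2828428, -0.2828428, -1.5556354, 0.0000000)
q' = normalize(q + ½dt·q⊗(0,ω)) = (-0.7124, 0.7011, -0.0311, 0.0000)
a = F/m = (-0.1500, -1.5500, 0.8000)
p + v·dt = (0.4160, -0.3360, 1.9200)
v + (F/m)dt = (0.3940, 1.5380, 0.5320)

p' = (0.4160, -0.3360, 1.9200)
q' = (-0.7124, 0.7011, -0.0311, 0.0000)
v' = (0.3940, 1.5380, 0.5320)
ω' = (0.4046, 1.2512, 1.0132)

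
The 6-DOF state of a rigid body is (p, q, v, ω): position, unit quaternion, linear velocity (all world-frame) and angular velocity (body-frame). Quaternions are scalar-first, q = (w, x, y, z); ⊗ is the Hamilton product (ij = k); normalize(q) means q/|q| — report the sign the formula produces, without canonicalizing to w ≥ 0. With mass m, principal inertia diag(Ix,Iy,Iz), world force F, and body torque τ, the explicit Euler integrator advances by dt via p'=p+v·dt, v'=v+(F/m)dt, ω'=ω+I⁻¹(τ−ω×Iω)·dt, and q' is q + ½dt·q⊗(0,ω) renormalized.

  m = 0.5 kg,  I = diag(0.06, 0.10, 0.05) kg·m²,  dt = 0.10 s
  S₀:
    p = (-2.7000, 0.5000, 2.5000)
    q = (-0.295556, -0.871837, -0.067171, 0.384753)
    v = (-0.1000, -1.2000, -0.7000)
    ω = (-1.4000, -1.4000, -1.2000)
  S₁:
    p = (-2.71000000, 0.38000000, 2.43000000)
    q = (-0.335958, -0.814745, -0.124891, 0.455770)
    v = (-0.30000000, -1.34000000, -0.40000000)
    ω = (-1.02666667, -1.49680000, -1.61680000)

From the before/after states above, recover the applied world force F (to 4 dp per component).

F = (-1.0000, -0.7000, 1.5000)

velocity change Δv = (-0.20000000, -0.14000000, 0.30000000)
applied force F = (-1.0000, -0.7000, 1.5000)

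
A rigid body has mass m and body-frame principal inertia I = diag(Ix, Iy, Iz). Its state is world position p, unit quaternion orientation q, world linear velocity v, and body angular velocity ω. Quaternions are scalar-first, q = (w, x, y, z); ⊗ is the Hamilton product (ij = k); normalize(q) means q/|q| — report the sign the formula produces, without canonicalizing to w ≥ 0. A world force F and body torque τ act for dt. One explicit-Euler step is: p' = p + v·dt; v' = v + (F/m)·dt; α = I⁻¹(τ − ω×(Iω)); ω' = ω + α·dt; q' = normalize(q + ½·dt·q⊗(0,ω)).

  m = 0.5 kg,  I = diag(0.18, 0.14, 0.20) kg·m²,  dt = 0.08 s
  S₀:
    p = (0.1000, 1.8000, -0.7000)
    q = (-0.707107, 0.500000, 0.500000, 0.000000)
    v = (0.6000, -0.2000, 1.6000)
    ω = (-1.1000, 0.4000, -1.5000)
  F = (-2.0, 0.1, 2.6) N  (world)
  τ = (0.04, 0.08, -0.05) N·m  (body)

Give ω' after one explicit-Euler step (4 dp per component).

ω' = (-1.0662, 0.4646, -1.5270)

(τ − ω×Iω)/I = (0.4222, 0.8071, -0.3380)
ω + α·dt = (-1.0662, 0.4646, -1.5270)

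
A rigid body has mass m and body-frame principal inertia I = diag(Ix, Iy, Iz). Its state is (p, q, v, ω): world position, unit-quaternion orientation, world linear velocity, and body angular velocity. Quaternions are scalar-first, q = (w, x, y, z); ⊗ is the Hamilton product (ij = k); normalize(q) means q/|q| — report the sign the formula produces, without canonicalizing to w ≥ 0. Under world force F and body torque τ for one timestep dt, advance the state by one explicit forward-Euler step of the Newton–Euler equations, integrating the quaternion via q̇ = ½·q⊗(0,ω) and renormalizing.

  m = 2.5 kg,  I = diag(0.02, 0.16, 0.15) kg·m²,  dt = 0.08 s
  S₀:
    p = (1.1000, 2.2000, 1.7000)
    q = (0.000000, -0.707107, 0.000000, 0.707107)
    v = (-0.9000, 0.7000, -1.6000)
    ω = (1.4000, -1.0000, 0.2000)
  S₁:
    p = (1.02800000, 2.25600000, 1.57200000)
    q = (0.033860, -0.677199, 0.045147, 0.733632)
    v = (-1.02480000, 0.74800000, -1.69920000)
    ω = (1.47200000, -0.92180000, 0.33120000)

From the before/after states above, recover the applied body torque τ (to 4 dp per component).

τ = (0.0200, 0.1200, 0.0500)

rate change Δω = (0.07200000, 0.07820000, 0.13120000)
precession coupling = (0.0020, -0.0364, -0.1960)
I·α + gyro = (0.0200, 0.1200, 0.0500)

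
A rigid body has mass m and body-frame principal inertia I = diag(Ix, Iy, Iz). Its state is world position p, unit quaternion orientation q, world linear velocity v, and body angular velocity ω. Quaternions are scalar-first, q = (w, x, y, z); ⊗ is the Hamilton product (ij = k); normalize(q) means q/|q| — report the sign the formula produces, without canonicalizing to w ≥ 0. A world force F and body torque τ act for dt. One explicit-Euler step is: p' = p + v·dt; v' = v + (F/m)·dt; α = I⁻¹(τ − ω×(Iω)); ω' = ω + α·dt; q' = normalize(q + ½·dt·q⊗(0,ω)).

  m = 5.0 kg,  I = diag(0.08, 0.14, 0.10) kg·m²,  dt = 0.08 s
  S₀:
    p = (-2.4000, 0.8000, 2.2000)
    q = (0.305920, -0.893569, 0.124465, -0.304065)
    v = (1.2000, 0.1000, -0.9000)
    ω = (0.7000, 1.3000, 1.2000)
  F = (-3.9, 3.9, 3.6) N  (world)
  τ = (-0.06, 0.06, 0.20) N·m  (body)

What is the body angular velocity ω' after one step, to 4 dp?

angular accel α = (0.0300, 0.5486, 1.4540)
ω + α·dt = (0.7024, 1.3439, 1.3163)

ω' = (0.7024, 1.3439, 1.3163)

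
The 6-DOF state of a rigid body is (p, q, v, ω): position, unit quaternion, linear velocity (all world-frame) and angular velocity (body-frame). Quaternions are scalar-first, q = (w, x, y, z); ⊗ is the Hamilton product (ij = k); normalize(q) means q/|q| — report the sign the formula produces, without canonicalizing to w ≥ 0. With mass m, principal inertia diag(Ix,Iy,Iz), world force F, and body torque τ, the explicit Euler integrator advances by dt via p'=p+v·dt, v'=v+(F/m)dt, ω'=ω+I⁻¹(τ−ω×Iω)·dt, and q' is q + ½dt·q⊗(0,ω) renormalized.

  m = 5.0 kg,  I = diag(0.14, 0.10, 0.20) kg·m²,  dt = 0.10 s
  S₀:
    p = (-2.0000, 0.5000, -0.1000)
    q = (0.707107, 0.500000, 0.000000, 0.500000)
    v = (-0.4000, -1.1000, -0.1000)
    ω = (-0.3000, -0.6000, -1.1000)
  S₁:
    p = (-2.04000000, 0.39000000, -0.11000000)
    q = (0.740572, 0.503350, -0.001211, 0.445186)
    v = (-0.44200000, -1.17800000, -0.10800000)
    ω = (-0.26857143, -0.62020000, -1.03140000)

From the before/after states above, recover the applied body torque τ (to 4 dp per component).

τ = (0.1100, -0.0400, 0.1300)

Δω = ω₁−ω₀ = (0.03142857, -0.02020000, 0.06860000)
I·α + gyro = (0.1100, -0.0400, 0.1300)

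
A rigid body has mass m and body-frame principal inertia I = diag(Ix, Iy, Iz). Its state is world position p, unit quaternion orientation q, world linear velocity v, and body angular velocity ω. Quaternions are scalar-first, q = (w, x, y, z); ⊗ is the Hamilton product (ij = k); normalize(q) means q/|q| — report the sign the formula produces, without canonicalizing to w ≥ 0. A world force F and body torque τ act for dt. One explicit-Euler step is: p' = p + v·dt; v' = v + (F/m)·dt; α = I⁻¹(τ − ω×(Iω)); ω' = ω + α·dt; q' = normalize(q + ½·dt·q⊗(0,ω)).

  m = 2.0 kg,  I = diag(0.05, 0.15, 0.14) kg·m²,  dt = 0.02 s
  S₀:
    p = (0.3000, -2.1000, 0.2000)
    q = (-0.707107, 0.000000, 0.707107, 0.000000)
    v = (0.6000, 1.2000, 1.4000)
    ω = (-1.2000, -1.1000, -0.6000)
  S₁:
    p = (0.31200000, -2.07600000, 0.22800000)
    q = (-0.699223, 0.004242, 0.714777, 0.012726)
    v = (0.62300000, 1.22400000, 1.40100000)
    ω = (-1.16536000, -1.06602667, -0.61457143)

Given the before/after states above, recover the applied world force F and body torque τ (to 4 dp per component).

v₁ − v₀ = (0.02300000, 0.02400000, 0.00100000)
applied force F = (2.3000, 2.4000, 0.1000)
rate change Δω = (0.03464000, 0.03397333, -0.01457143)
τ = I·(Δω/dt) + ω₀×(Iω₀) = (0.0800, 0.1900, 0.0300)

F = (2.3000, 2.4000, 0.1000)
τ = (0.0800, 0.1900, 0.0300)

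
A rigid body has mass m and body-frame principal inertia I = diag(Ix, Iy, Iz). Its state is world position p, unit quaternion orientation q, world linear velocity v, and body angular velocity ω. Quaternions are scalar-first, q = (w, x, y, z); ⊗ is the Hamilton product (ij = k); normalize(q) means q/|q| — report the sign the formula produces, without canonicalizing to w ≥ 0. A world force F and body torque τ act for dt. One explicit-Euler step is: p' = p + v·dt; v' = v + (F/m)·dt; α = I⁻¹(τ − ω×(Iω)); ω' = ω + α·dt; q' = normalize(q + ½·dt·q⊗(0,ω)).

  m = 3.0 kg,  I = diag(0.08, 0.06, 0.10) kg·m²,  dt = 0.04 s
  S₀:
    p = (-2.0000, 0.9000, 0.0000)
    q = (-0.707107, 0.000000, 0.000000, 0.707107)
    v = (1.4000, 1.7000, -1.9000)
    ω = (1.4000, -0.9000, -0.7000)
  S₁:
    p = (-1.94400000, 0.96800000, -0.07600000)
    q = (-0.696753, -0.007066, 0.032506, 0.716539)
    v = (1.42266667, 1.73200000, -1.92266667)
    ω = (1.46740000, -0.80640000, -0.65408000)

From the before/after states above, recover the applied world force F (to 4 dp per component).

F = (1.7000, 2.4000, -1.7000)

Δv = v₁−v₀ = (0.02266667, 0.03200000, -0.02266667)
F = m·Δv/dt = (1.7000, 2.4000, -1.7000)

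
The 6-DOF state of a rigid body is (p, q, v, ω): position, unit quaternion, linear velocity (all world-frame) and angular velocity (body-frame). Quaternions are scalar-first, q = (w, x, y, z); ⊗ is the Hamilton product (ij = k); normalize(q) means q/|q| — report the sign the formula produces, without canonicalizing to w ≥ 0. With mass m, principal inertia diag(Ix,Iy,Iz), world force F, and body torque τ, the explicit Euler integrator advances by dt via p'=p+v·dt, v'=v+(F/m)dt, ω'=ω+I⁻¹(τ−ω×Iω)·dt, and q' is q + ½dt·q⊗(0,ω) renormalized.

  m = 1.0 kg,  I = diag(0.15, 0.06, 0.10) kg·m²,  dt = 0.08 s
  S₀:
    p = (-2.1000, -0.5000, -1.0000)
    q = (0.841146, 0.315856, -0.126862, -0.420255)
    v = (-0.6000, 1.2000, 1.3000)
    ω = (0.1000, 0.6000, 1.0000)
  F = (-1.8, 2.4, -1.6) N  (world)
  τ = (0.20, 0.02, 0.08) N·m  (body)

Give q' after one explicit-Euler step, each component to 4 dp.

q' = (0.8588, 0.3239, -0.1209, -0.3781)

2q̇ = q⊗(0,ω) = (0.4647866, 0.2094056, 0.1468061, 1.0433458)
q' = normalize(q + ½dt·q⊗(0,ω)) = (0.8588, 0.3239, -0.1209, -0.3781)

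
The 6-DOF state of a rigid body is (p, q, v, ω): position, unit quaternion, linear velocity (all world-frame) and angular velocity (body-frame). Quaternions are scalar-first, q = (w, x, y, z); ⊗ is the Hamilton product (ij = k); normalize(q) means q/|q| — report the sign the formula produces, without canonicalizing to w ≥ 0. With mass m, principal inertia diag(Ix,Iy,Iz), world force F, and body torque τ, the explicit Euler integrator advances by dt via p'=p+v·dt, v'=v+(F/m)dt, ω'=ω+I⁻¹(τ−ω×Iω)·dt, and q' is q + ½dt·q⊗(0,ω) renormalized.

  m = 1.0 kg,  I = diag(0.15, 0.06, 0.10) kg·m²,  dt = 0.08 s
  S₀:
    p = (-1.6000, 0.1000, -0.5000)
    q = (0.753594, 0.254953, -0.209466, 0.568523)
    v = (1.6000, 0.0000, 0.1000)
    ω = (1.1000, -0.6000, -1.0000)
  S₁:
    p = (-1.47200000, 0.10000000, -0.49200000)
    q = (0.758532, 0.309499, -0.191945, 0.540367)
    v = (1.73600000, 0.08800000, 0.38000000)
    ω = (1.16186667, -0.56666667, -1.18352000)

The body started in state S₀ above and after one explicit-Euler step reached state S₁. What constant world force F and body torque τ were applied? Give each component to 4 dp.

Δω = ω₁−ω₀ = (0.06186667, 0.03333333, -0.18352000)
gyro term ω₀×Iω₀ = (0.0240, -0.0550, 0.0594)
I·α + gyro = (0.1400, -0.0300, -0.1700)
Δv = v₁−v₀ = (0.13600000, 0.08800000, 0.28000000)
applied force F = (1.7000, 1.1000, 3.5000)

F = (1.7000, 1.1000, 3.5000)
τ = (0.1400, -0.0300, -0.1700)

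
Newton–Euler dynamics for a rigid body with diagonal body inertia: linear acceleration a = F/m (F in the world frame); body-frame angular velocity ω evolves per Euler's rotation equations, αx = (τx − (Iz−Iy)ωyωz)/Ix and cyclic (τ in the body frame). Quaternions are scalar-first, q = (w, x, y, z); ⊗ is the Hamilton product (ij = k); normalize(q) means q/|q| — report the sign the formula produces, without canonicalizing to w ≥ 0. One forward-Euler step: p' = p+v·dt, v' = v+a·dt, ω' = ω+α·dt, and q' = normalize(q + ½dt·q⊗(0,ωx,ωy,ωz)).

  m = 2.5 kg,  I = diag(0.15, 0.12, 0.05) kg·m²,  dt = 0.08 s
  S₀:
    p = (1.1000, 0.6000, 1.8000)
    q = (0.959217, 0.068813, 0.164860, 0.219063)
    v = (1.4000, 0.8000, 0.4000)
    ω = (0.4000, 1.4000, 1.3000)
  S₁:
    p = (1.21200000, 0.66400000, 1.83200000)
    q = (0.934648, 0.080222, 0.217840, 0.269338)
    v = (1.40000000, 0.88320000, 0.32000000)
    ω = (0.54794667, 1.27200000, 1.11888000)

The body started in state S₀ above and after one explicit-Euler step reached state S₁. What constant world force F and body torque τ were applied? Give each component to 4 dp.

F = (0.0000, 2.6000, -2.5000)
τ = (0.1500, -0.1400, -0.1300)

velocity change Δv = (0.00000000, 0.08320000, -0.08000000)
m·(v₁−v₀)/dt = (0.0000, 2.6000, -2.5000)
rate change Δω = (0.14794667, -0.12800000, -0.18112000)
precession coupling = (-0.1274, 0.0520, -0.0168)
I·α + gyro = (0.1500, -0.1400, -0.1300)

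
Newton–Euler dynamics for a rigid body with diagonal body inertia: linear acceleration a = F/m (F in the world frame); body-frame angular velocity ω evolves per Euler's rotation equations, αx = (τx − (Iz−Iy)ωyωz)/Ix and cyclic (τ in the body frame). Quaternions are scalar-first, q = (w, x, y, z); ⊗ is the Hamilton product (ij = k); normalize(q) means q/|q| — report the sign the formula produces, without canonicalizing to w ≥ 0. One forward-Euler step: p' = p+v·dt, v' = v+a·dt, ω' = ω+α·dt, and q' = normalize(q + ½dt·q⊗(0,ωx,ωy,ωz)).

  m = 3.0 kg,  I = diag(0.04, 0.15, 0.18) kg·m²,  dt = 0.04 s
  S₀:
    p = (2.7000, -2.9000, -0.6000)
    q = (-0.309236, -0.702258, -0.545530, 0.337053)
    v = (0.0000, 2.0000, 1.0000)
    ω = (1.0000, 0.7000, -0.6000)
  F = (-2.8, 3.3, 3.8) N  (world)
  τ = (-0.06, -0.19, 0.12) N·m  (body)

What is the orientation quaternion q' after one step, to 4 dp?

q' = (-0.2834, -0.7064, -0.5513, 0.3417)

2q̇ = q⊗(0,ω) = (1.2863608, -0.2178551, -0.3007670, 0.2394910)
updated quaternion q' = (-0.2834, -0.7064, -0.5513, 0.3417)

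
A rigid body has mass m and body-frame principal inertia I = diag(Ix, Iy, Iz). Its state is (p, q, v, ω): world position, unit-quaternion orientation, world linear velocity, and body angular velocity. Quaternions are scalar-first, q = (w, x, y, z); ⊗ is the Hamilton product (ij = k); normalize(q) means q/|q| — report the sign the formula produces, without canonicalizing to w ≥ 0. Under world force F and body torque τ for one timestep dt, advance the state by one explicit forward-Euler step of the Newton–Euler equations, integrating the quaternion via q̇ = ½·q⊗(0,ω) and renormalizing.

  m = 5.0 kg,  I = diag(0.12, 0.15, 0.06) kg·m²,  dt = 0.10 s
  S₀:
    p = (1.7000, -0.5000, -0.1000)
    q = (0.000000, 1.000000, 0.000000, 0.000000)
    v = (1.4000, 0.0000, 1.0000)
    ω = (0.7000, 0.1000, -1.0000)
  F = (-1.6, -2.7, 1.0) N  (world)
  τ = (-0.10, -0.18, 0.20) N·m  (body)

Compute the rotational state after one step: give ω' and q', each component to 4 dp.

ω' = (0.6092, 0.0080, -0.6702)
q' = (-0.0349, 0.9981, 0.0499, 0.0050)

angular accel α = (-0.9083, -0.9200, 3.2983)
ω' = ω + α·dt = (0.6092, 0.0080, -0.6702)
q⊗(0,ω) = (-0.7000000, 0.0000000, 1.0000000, 0.1000000)
q + ½dt·q⊗(0,ω), renormalized = (-0.0349, 0.9981, 0.0499, 0.0050)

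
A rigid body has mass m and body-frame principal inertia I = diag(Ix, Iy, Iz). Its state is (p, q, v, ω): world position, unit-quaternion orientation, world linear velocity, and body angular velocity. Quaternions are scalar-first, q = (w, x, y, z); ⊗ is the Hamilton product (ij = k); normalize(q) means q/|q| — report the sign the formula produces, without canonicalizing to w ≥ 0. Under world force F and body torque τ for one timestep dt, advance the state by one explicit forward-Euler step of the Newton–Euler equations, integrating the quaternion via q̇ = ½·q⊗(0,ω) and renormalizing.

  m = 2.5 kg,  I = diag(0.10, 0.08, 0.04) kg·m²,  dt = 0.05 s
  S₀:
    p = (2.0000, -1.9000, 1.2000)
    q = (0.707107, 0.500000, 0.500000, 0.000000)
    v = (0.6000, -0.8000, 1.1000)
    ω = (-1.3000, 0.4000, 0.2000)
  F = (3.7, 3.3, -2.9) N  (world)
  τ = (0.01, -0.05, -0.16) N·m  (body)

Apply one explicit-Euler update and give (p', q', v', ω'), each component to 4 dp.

(τ − ω×Iω)/I = (0.1320, -0.4300, -4.2600)
ω + α·dt = (-1.2934, 0.3785, -0.0130)
q⊗(0,ω) = (0.4500000, -0.8192391, 0.1828428, 0.9914214)
q + ½dt·q⊗(0,ω), renormalized = (0.7179, 0.4792, 0.5043, 0.0248)
a = F/m = (1.4800, 1.3200, -1.1600)
p' = p + v·dt = (2.0300, -1.9400, 1.2550)
new velocity v' = (0.6740, -0.7340, 1.0420)

p' = (2.0300, -1.9400, 1.2550)
q' = (0.7179, 0.4792, 0.5043, 0.0248)
v' = (0.6740, -0.7340, 1.0420)
ω' = (-1.2934, 0.3785, -0.0130)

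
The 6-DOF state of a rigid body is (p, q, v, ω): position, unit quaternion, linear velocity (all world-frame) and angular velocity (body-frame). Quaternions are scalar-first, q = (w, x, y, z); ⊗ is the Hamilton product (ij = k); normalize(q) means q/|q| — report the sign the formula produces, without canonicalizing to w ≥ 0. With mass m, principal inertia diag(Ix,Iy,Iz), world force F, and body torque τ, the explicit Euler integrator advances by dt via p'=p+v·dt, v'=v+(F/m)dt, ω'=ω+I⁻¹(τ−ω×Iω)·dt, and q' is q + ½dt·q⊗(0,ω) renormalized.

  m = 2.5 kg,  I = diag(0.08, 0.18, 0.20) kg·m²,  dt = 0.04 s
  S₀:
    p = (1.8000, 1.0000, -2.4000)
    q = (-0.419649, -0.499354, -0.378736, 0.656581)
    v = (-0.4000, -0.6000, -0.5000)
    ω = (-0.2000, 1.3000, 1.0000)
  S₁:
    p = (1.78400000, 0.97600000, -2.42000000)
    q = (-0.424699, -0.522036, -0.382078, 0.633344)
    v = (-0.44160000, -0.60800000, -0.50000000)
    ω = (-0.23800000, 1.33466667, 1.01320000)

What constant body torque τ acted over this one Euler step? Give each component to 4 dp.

τ = (-0.0500, 0.1800, 0.0400)

rate change Δω = (-0.03800000, 0.03466667, 0.01320000)
gyro term ω₀×Iω₀ = (0.0260, 0.0240, -0.0260)
τ = I·(Δω/dt) + ω₀×(Iω₀) = (-0.0500, 0.1800, 0.0400)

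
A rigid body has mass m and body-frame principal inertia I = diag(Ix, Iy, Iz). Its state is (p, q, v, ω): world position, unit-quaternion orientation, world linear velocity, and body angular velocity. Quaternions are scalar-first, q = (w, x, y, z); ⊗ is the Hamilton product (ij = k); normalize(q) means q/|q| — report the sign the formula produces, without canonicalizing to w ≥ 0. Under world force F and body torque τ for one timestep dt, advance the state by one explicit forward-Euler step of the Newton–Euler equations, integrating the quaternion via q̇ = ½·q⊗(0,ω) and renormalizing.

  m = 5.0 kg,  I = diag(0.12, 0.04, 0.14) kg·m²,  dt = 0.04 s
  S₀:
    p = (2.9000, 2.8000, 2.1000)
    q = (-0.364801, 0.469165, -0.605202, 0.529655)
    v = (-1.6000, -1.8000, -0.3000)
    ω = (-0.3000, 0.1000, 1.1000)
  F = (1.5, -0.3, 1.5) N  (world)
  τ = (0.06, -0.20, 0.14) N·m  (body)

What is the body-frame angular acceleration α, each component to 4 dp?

precession coupling ω×(Iω) = (0.0110, 0.0066, 0.0024)
(τ − ω×Iω)/I = (0.4083, -5.1650, 0.9829)

α = (0.4083, -5.1650, 0.9829)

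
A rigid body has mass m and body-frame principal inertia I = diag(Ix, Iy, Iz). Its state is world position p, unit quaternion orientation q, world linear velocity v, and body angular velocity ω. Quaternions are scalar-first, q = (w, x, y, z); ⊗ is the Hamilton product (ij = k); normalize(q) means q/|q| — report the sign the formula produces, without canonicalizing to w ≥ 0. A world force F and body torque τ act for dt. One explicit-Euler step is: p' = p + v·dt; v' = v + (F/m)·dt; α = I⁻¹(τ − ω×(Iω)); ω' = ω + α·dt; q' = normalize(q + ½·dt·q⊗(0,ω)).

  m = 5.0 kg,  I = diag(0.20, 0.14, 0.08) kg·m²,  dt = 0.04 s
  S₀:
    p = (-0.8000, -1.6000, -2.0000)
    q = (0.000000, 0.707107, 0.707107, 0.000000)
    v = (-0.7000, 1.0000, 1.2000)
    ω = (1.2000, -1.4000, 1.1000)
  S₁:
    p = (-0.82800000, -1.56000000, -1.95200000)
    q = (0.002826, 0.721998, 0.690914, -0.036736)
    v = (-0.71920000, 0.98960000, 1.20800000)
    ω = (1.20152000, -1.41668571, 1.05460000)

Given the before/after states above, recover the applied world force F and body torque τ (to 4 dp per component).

velocity change Δv = (-0.01920000, -0.01040000, 0.00800000)
m·(v₁−v₀)/dt = (-2.4000, -1.3000, 1.0000)
ω₁ − ω₀ = (0.00152000, -0.01668571, -0.04540000)
applied torque τ = (0.1000, 0.1000, 0.0100)

F = (-2.4000, -1.3000, 1.0000)
τ = (0.1000, 0.1000, 0.0100)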